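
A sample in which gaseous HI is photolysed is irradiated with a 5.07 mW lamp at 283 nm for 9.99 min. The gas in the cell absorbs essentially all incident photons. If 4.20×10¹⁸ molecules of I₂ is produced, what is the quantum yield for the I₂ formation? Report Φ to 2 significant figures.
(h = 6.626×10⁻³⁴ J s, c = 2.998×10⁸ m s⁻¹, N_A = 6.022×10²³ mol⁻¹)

Product: 4.20×10¹⁸ / 6.022×10²³ = 6.974×10⁻⁶ mol.
Photon energy at 283 nm: hc/λ = (6.626×10⁻³⁴)(2.998×10⁸)/(283×10⁻⁹) = 7.019×10⁻¹⁹ J.
Energy delivered: (5.07 mW)(599.4 s) = 3.039 J.
Photons incident: 3.039 / 7.019×10⁻¹⁹ = 4.330×10¹⁸, i.e. 4.330×10¹⁸/6.022×10²³ = 7.190×10⁻⁶ mol.
Φ = 6.974×10⁻⁶ mol / 7.190×10⁻⁶ mol photons = 0.97.

Φ = 0.97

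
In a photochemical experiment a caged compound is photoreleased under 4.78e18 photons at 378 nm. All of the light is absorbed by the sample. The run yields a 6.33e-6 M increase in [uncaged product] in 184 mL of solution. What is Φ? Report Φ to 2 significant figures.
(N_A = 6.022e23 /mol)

Φ = 0.15

Product: (6.33e-6 M)(0.184 L) = 1.165e-6 mol.
Moles of photons: 4.78e18 / 6.022e23 = 7.938e-6 mol.
Φ = 1.165e-6 mol / 7.938e-6 mol photons = 0.15.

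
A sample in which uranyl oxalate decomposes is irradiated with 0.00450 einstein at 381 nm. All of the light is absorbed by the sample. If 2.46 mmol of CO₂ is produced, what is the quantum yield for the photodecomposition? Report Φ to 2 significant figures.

Product: 2.46 mmol = 0.00246 mol.
Φ = 0.00246 mol / 0.00450 mol photons = 0.55.

Φ = 0.55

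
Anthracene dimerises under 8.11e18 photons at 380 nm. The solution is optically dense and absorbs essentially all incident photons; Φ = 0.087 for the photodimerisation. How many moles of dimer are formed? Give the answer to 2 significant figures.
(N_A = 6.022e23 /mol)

1.2e-6 mol

Moles of photons: 8.11e18 / 6.022e23 = 1.347e-5 mol.
Product: Φ × n_abs = 0.087 × 1.347e-5 = 1.172e-6 mol.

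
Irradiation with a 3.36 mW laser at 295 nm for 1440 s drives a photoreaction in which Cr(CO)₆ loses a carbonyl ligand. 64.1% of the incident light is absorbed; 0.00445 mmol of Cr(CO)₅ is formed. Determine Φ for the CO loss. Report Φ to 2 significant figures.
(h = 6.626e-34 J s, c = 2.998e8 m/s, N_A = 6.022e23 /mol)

Product: 0.00445 mmol = 4.45e-6 mol.
Photon energy at 295 nm: hc/λ = (6.626e-34)(2.998e8)/(295e-9) = 6.734e-19 J.
Energy delivered: (3.36 mW)(1440 s) = 4.838 J.
Photons incident: 4.838 / 6.734e-19 = 7.184e18, i.e. 7.184e18/6.022e23 = 1.193e-5 mol.
Photons absorbed: 0.641 × 1.193e-5 = 7.647e-6 mol.
Φ = 4.45e-6 mol / 7.647e-6 mol photons = 0.58.

Φ = 0.58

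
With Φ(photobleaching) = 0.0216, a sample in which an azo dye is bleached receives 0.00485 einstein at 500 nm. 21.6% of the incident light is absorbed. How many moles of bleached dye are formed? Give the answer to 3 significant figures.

Photons absorbed: 0.216 × 0.00485 = 0.001048 mol.
Product: Φ × n_abs = 0.0216 × 0.001048 = 2.264e-5 mol.

2.26e-5 mol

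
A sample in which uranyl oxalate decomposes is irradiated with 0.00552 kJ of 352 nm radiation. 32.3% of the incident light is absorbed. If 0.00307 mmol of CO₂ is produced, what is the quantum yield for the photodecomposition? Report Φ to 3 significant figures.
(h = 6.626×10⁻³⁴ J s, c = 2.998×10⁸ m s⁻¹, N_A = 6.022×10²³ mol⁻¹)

Φ = 0.585

Product: 0.00307 mmol = 3.07×10⁻⁶ mol.
Photon energy at 352 nm: hc/λ = (6.626×10⁻³⁴)(2.998×10⁸)/(352×10⁻⁹) = 5.643×10⁻¹⁹ J.
Incident energy: 0.00552 kJ = 5.52 J.
Photons incident: 5.52 / 5.643×10⁻¹⁹ = 9.782×10¹⁸, i.e. 9.782×10¹⁸/6.022×10²³ = 1.624×10⁻⁵ mol.
Photons absorbed: 0.323 × 1.624×10⁻⁵ = 5.246×10⁻⁶ mol.
Φ = 3.07×10⁻⁶ mol / 5.246×10⁻⁶ mol photons = 0.585.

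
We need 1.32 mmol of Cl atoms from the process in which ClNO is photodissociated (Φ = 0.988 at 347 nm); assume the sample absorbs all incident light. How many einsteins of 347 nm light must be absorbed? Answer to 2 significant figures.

0.0013 einstein

Product: 1.32 mmol = 0.00132 mol.
Photons that must be absorbed: 0.00132 / 0.988 = 0.001336 mol.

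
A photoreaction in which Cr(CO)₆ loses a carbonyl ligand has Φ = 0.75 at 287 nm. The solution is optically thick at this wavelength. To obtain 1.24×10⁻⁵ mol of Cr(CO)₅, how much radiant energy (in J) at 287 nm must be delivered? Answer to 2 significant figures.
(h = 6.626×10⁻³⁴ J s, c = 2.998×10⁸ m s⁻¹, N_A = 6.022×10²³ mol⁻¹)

6.9 J

Photons that must be absorbed: 1.24×10⁻⁵ / 0.75 = 1.653×10⁻⁵ mol.
Photon energy: hc/λ = 6.922×10⁻¹⁹ J; per mole, 4.168×10⁵ J mol⁻¹.
Energy required: 1.653×10⁻⁵ × 4.168×10⁵ = 6.9 J.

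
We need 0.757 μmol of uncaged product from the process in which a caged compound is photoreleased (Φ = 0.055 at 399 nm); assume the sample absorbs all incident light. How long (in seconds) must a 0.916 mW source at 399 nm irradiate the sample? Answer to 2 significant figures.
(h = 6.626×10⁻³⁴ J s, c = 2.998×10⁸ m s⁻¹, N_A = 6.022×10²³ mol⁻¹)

Product: 0.757 μmol = 7.57×10⁻⁷ mol.
Photons that must be absorbed: 7.57×10⁻⁷ / 0.055 = 1.376×10⁻⁵ mol.
Photon energy: hc/λ = 4.979×10⁻¹⁹ J; per mole, 2.998×10⁵ J mol⁻¹.
Energy required: 1.376×10⁻⁵ × 2.998×10⁵ = 4.125 J.
Time: 4.125 J / 0.000916 W = 4500 s.

t ≈ 4500 s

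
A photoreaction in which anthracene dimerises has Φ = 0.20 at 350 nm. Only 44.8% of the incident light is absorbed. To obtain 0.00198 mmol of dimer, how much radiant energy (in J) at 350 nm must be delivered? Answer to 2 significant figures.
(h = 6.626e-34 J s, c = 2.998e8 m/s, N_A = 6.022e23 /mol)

7.6 J

Product: 0.00198 mmol = 1.98e-6 mol.
Photons that must be absorbed: 1.98e-6 / 0.20 = 9.900e-6 mol.
Incident photons needed: 9.900e-6 / 0.448 = 2.210e-5 mol.
Photon energy: hc/λ = 5.676e-19 J; per mole, 3.418e5 J mol⁻¹.
Energy required: 2.210e-5 × 3.418e5 = 7.6 J.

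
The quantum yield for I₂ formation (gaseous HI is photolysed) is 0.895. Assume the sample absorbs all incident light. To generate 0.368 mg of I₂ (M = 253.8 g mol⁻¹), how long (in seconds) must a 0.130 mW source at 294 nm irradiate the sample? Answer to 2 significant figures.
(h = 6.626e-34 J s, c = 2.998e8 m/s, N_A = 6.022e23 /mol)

Product: 0.368 mg / 253.8 g mol⁻¹ = 1.450e-6 mol.
Photons that must be absorbed: 1.450e-6 / 0.895 = 1.620e-6 mol.
Photon energy: hc/λ = 6.757e-19 J; per mole, 4.069e5 J mol⁻¹.
Energy required: 1.620e-6 × 4.069e5 = 0.6592 J.
Time: 0.6592 J / 0.00013 W = 5100 s.

t ≈ 5100 s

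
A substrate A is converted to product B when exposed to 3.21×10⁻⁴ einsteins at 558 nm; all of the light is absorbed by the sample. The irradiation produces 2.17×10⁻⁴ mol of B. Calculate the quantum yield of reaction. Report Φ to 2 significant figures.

Φ = 0.68

Φ = 2.17×10⁻⁴ mol / 3.21×10⁻⁴ mol photons = 0.68.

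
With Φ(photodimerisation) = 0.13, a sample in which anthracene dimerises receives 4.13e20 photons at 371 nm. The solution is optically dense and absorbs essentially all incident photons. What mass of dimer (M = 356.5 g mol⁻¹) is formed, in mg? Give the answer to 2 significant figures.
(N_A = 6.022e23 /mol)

Moles of photons: 4.13e20 / 6.022e23 = 6.858e-4 mol.
Product: Φ × n_abs = 0.13 × 6.858e-4 = 8.915e-5 mol.
Mass: 8.915e-5 × 356.5 = 0.03178 g = 32 mg.

32 mg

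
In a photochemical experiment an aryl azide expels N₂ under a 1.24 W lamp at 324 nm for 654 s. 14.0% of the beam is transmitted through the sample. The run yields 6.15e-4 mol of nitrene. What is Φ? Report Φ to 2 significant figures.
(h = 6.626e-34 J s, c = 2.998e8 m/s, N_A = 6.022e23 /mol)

Φ = 0.33

Photon energy at 324 nm: hc/λ = (6.626e-34)(2.998e8)/(324e-9) = 6.131e-19 J.
Energy delivered: (1.24 W)(654 s) = 811.0 J.
Photons incident: 811.0 / 6.131e-19 = 1.323e21, i.e. 1.323e21/6.022e23 = 0.002197 mol.
Fraction absorbed: 1 − 14.0/100 = 0.8600.
Photons absorbed: 0.8600 × 0.002197 = 0.001889 mol.
Φ = 6.15e-4 mol / 0.001889 mol photons = 0.33.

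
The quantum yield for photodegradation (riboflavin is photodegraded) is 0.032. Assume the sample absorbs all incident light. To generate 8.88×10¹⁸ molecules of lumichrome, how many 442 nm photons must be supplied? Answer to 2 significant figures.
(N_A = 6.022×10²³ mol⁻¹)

2.8×10²⁰ photons

Product: 8.88×10¹⁸ / 6.022×10²³ = 1.475×10⁻⁵ mol.
Photons that must be absorbed: 1.475×10⁻⁵ / 0.032 = 4.609×10⁻⁴ mol.
Photon count: 4.609×10⁻⁴ × 6.022×10²³ = 2.8×10²⁰.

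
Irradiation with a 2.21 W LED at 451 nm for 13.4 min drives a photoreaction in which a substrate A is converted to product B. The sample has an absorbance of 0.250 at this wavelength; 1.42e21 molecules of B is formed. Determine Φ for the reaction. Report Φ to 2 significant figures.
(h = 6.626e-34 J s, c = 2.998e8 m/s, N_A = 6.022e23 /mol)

Product: 1.42e21 / 6.022e23 = 0.002358 mol.
Photon energy at 451 nm: hc/λ = (6.626e-34)(2.998e8)/(451e-9) = 4.405e-19 J.
Energy delivered: (2.21 W)(804 s) = 1777 J.
Photons incident: 1777 / 4.405e-19 = 4.034e21, i.e. 4.034e21/6.022e23 = 0.006699 mol.
Fraction absorbed: 1 − 10^(−0.250) = 0.4377.
Photons absorbed: 0.4377 × 0.006699 = 0.002932 mol.
Φ = 0.002358 mol / 0.002932 mol photons = 0.80.

Φ = 0.80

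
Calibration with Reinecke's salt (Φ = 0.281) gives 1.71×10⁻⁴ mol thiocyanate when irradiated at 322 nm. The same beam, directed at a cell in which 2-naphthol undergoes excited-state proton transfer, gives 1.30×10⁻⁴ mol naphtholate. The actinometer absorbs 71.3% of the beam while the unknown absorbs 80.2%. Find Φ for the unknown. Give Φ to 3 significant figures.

Photons absorbed by the actinometer: 1.71×10⁻⁴ / 0.281 = 6.085×10⁻⁴ mol.
Incident flux: 6.085×10⁻⁴ / 0.713 = 8.534×10⁻⁴ einstein.
Absorbed by unknown: 0.802 × 8.534×10⁻⁴ = 6.844×10⁻⁴ mol.
Φ(unknown) = 1.30×10⁻⁴ / 6.844×10⁻⁴ = 0.190.

Φ = 0.190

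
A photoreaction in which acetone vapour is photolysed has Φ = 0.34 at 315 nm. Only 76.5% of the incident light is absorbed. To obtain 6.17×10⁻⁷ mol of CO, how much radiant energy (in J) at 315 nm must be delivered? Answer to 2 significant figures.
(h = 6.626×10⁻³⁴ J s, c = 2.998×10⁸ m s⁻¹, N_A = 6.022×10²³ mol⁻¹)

0.90 J

Photons that must be absorbed: 6.17×10⁻⁷ / 0.34 = 1.815×10⁻⁶ mol.
Incident photons needed: 1.815×10⁻⁶ / 0.765 = 2.373×10⁻⁶ mol.
Photon energy: hc/λ = 6.306×10⁻¹⁹ J; per mole, 3.797×10⁵ J mol⁻¹.
Energy required: 2.373×10⁻⁶ × 3.797×10⁵ = 0.90 J.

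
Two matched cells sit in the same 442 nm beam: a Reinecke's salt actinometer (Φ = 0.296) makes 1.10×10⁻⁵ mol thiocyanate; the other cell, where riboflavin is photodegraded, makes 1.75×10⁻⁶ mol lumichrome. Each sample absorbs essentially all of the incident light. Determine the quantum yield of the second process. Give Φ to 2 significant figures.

Φ = 0.047

Photons absorbed by the actinometer: 1.10×10⁻⁵ / 0.296 = 3.716×10⁻⁵ mol.
Φ(unknown) = 1.75×10⁻⁶ / 3.716×10⁻⁵ = 0.047.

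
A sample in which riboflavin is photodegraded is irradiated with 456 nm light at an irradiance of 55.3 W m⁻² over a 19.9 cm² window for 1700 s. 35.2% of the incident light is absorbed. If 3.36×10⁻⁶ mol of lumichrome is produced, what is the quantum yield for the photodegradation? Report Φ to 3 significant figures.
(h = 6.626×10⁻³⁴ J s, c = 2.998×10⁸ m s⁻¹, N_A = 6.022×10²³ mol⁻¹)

Φ = 0.0134

Photon energy at 456 nm: hc/λ = (6.626×10⁻³⁴)(2.998×10⁸)/(456×10⁻⁹) = 4.356×10⁻¹⁹ J.
Energy delivered: (55.3 W m⁻²)(19.9×10⁻⁴ m²)(1700 s) = 187.1 J.
Photons incident: 187.1 / 4.356×10⁻¹⁹ = 4.295×10²⁰, i.e. 4.295×10²⁰/6.022×10²³ = 7.132×10⁻⁴ mol.
Photons absorbed: 0.352 × 7.132×10⁻⁴ = 2.510×10⁻⁴ mol.
Φ = 3.36×10⁻⁶ mol / 2.510×10⁻⁴ mol photons = 0.0134.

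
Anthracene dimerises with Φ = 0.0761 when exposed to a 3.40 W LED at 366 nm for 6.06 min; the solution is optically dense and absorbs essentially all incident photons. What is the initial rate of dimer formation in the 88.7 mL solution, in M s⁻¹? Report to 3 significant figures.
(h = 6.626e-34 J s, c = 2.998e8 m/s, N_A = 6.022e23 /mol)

Photon energy at 366 nm: hc/λ = (6.626e-34)(2.998e8)/(366e-9) = 5.428e-19 J.
Energy delivered: (3.40 W)(363.6 s) = 1236 J.
Photons incident: 1236 / 5.428e-19 = 2.277e21, i.e. 2.277e21/6.022e23 = 0.003781 mol.
Product formed: 0.0761 × 0.003781 = 2.877e-4 mol.
Rate: 2.877e-4 mol / (363.6 s × 0.0887 L) = 8.92e-6 M s⁻¹.

8.92e-6 M s⁻¹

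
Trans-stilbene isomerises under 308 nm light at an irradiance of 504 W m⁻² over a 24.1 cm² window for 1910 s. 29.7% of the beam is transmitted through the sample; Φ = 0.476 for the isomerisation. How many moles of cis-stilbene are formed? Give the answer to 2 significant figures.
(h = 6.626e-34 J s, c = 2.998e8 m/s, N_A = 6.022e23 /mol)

0.0020 mol

Photon energy at 308 nm: hc/λ = (6.626e-34)(2.998e8)/(308e-9) = 6.450e-19 J.
Energy delivered: (504 W m⁻²)(24.1e-4 m²)(1910 s) = 2320 J.
Photons incident: 2320 / 6.450e-19 = 3.597e21, i.e. 3.597e21/6.022e23 = 0.005973 mol.
Fraction absorbed: 1 − 29.7/100 = 0.7030.
Photons absorbed: 0.7030 × 0.005973 = 0.004199 mol.
Product: Φ × n_abs = 0.476 × 0.004199 = 0.001999 mol.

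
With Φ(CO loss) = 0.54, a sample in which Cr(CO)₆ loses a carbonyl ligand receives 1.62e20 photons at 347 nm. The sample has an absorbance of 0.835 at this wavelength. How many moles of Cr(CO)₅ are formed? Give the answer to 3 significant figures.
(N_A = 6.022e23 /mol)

1.24e-4 mol

Moles of photons: 1.62e20 / 6.022e23 = 2.690e-4 mol.
Fraction absorbed: 1 − 10^(−0.835) = 0.8538.
Photons absorbed: 0.8538 × 2.690e-4 = 2.297e-4 mol.
Product: Φ × n_abs = 0.54 × 2.297e-4 = 1.240e-4 mol.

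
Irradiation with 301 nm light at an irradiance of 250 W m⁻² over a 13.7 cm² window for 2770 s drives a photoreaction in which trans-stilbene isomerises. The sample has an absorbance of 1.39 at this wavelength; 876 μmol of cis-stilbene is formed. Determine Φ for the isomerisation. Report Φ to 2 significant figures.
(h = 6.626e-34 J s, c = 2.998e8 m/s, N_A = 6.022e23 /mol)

Product: 876 μmol = 8.76e-4 mol.
Photon energy at 301 nm: hc/λ = (6.626e-34)(2.998e8)/(301e-9) = 6.600e-19 J.
Energy delivered: (250 W m⁻²)(13.7e-4 m²)(2770 s) = 948.7 J.
Photons incident: 948.7 / 6.600e-19 = 1.437e21, i.e. 1.437e21/6.022e23 = 0.002386 mol.
Fraction absorbed: 1 − 10^(−1.39) = 0.9593.
Photons absorbed: 0.9593 × 0.002386 = 0.002289 mol.
Φ = 8.76e-4 mol / 0.002289 mol photons = 0.38.

Φ = 0.38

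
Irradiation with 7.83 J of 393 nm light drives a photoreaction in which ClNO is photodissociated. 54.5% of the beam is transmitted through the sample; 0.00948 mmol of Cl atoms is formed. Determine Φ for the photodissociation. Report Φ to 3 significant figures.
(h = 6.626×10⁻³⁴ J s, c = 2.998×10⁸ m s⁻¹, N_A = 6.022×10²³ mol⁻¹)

Product: 0.00948 mmol = 9.48×10⁻⁶ mol.
Photon energy at 393 nm: hc/λ = (6.626×10⁻³⁴)(2.998×10⁸)/(393×10⁻⁹) = 5.055×10⁻¹⁹ J.
Photons incident: 7.83 / 5.055×10⁻¹⁹ = 1.549×10¹⁹, i.e. 1.549×10¹⁹/6.022×10²³ = 2.572×10⁻⁵ mol.
Fraction absorbed: 1 − 54.5/100 = 0.4550.
Photons absorbed: 0.4550 × 2.572×10⁻⁵ = 1.170×10⁻⁵ mol.
Φ = 9.48×10⁻⁶ mol / 1.170×10⁻⁵ mol photons = 0.810.

Φ = 0.810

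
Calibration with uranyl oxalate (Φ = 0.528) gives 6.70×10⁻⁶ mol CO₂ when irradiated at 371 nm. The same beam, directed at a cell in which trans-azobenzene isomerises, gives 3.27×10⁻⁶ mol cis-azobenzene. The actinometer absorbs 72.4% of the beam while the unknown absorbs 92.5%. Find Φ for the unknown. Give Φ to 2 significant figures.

Φ = 0.20

Photons absorbed by the actinometer: 6.70×10⁻⁶ / 0.528 = 1.269×10⁻⁵ mol.
Incident flux: 1.269×10⁻⁵ / 0.724 = 1.753×10⁻⁵ einstein.
Absorbed by unknown: 0.925 × 1.753×10⁻⁵ = 1.622×10⁻⁵ mol.
Φ(unknown) = 3.27×10⁻⁶ / 1.622×10⁻⁵ = 0.20.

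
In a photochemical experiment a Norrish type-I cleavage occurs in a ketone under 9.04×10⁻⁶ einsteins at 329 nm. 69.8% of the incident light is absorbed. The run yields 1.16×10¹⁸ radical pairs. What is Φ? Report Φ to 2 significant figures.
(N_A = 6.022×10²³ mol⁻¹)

Product: 1.16×10¹⁸ / 6.022×10²³ = 1.926×10⁻⁶ mol.
Photons absorbed: 0.698 × 9.04×10⁻⁶ = 6.310×10⁻⁶ mol.
Φ = 1.926×10⁻⁶ mol / 6.310×10⁻⁶ mol photons = 0.31.

Φ = 0.31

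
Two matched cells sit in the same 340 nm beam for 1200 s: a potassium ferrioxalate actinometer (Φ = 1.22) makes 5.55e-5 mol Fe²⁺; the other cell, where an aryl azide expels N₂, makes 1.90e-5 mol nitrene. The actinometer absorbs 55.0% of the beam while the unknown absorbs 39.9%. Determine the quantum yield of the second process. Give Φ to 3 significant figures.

Φ = 0.576

Photons absorbed by the actinometer: 5.55e-5 / 1.22 = 4.549e-5 mol.
Incident flux: 4.549e-5 / 0.550 = 8.271e-5 einstein.
Absorbed by unknown: 0.399 × 8.271e-5 = 3.300e-5 mol.
Φ(unknown) = 1.90e-5 / 3.300e-5 = 0.576.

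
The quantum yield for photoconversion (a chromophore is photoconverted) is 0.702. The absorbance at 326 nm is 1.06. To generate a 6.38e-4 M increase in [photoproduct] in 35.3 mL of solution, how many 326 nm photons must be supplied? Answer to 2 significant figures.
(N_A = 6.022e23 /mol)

2.1e19 photons

Product: (6.38e-4 M)(0.0353 L) = 2.252e-5 mol.
Photons that must be absorbed: 2.252e-5 / 0.702 = 3.208e-5 mol.
Fraction absorbed: 1 − 10^(−1.06) = 0.9129.
Incident photons needed: 3.208e-5 / 0.9129 = 3.514e-5 mol.
Photon count: 3.514e-5 × 6.022e23 = 2.1e19.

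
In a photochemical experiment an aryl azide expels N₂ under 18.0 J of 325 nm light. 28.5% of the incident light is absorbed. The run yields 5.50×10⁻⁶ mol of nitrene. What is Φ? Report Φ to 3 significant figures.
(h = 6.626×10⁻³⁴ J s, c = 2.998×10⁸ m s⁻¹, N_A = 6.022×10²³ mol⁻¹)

Photon energy at 325 nm: hc/λ = (6.626×10⁻³⁴)(2.998×10⁸)/(325×10⁻⁹) = 6.112×10⁻¹⁹ J.
Photons incident: 18.0 / 6.112×10⁻¹⁹ = 2.945×10¹⁹, i.e. 2.945×10¹⁹/6.022×10²³ = 4.890×10⁻⁵ mol.
Photons absorbed: 0.285 × 4.890×10⁻⁵ = 1.394×10⁻⁵ mol.
Φ = 5.50×10⁻⁶ mol / 1.394×10⁻⁵ mol photons = 0.395.

Φ = 0.395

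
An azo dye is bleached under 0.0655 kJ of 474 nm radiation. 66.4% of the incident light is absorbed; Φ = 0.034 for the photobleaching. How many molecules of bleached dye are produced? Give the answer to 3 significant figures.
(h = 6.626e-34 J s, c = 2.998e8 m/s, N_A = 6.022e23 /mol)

Photon energy at 474 nm: hc/λ = (6.626e-34)(2.998e8)/(474e-9) = 4.191e-19 J.
Incident energy: 0.0655 kJ = 65.5 J.
Photons incident: 65.5 / 4.191e-19 = 1.563e20, i.e. 1.563e20/6.022e23 = 2.595e-4 mol.
Photons absorbed: 0.664 × 2.595e-4 = 1.723e-4 mol.
Product: Φ × n_abs = 0.034 × 1.723e-4 = 5.858e-6 mol.
As a count: 5.858e-6 × 6.022e23 = 3.53e18.

3.53e18 molecules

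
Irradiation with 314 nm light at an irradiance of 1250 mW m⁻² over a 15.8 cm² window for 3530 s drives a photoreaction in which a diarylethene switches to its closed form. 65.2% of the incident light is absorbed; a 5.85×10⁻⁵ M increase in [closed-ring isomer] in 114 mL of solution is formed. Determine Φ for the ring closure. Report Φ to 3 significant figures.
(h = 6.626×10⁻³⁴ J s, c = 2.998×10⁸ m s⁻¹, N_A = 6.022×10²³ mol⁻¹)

Product: (5.85×10⁻⁵ M)(0.114 L) = 6.669×10⁻⁶ mol.
Photon energy at 314 nm: hc/λ = (6.626×10⁻³⁴)(2.998×10⁸)/(314×10⁻⁹) = 6.326×10⁻¹⁹ J.
Energy delivered: (1250 mW m⁻²)(15.8×10⁻⁴ m²)(3530 s) = 6.972 J.
Photons incident: 6.972 / 6.326×10⁻¹⁹ = 1.102×10¹⁹, i.e. 1.102×10¹⁹/6.022×10²³ = 1.830×10⁻⁵ mol.
Photons absorbed: 0.652 × 1.830×10⁻⁵ = 1.193×10⁻⁵ mol.
Φ = 6.669×10⁻⁶ mol / 1.193×10⁻⁵ mol photons = 0.559.

Φ = 0.559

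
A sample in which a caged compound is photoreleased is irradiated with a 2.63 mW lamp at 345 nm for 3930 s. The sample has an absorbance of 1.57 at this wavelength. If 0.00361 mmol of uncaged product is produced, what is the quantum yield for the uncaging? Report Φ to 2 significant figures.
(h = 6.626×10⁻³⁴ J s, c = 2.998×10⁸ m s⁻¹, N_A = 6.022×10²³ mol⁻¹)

Product: 0.00361 mmol = 3.61×10⁻⁶ mol.
Photon energy at 345 nm: hc/λ = (6.626×10⁻³⁴)(2.998×10⁸)/(345×10⁻⁹) = 5.758×10⁻¹⁹ J.
Energy delivered: (2.63 mW)(3930 s) = 10.34 J.
Photons incident: 10.34 / 5.758×10⁻¹⁹ = 1.796×10¹⁹, i.e. 1.796×10¹⁹/6.022×10²³ = 2.982×10⁻⁵ mol.
Fraction absorbed: 1 − 10^(−1.57) = 0.9731.
Photons absorbed: 0.9731 × 2.982×10⁻⁵ = 2.902×10⁻⁵ mol.
Φ = 3.61×10⁻⁶ mol / 2.902×10⁻⁵ mol photons = 0.12.

Φ = 0.12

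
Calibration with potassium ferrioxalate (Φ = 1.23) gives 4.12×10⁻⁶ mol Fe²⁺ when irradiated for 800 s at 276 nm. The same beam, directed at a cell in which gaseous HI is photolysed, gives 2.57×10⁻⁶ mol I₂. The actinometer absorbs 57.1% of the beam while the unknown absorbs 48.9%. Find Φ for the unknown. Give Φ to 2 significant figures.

Photons absorbed by the actinometer: 4.12×10⁻⁶ / 1.23 = 3.350×10⁻⁶ mol.
Incident flux: 3.350×10⁻⁶ / 0.571 = 5.867×10⁻⁶ einstein.
Absorbed by unknown: 0.489 × 5.867×10⁻⁶ = 2.869×10⁻⁶ mol.
Φ(unknown) = 2.57×10⁻⁶ / 2.869×10⁻⁶ = 0.90.

Φ = 0.90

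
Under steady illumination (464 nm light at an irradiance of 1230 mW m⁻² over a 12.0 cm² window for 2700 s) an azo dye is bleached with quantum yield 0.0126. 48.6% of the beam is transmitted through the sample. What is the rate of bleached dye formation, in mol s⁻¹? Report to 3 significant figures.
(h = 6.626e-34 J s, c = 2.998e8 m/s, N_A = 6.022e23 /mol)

Photon energy at 464 nm: hc/λ = (6.626e-34)(2.998e8)/(464e-9) = 4.281e-19 J.
Energy delivered: (1230 mW m⁻²)(12.0e-4 m²)(2700 s) = 3.985 J.
Photons incident: 3.985 / 4.281e-19 = 9.309e18, i.e. 9.309e18/6.022e23 = 1.546e-5 mol.
Fraction absorbed: 1 − 48.6/100 = 0.5140.
Photons absorbed: 0.5140 × 1.546e-5 = 7.946e-6 mol.
Product formed: 0.0126 × 7.946e-6 = 1.001e-7 mol.
Rate: 1.001e-7 / 2700 s = 3.71e-11 mol s⁻¹.

3.71e-11 mol s⁻¹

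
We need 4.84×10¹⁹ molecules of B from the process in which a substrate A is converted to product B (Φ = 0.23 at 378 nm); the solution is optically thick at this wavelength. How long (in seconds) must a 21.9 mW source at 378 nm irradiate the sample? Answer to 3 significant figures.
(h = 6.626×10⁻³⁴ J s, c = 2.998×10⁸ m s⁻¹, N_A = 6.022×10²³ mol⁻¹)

t ≈ 5050 s

Product: 4.84×10¹⁹ / 6.022×10²³ = 8.037×10⁻⁵ mol.
Photons that must be absorbed: 8.037×10⁻⁵ / 0.23 = 3.494×10⁻⁴ mol.
Photon energy: hc/λ = 5.255×10⁻¹⁹ J; per mole, 3.165×10⁵ J mol⁻¹.
Energy required: 3.494×10⁻⁴ × 3.165×10⁵ = 110.6 J.
Time: 110.6 J / 0.0219 W = 5050 s.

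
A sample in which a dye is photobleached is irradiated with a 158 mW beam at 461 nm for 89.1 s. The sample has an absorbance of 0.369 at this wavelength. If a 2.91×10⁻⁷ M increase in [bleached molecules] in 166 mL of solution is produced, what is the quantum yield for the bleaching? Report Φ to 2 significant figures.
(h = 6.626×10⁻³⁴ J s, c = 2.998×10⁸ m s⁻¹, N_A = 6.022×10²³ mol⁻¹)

Product: (2.91×10⁻⁷ M)(0.166 L) = 4.831×10⁻⁸ mol.
Photon energy at 461 nm: hc/λ = (6.626×10⁻³⁴)(2.998×10⁸)/(461×10⁻⁹) = 4.309×10⁻¹⁹ J.
Energy delivered: (158 mW)(89.1 s) = 14.08 J.
Photons incident: 14.08 / 4.309×10⁻¹⁹ = 3.268×10¹⁹, i.e. 3.268×10¹⁹/6.022×10²³ = 5.427×10⁻⁵ mol.
Fraction absorbed: 1 − 10^(−0.369) = 0.5724.
Photons absorbed: 0.5724 × 5.427×10⁻⁵ = 3.106×10⁻⁵ mol.
Φ = 4.831×10⁻⁸ mol / 3.106×10⁻⁵ mol photons = 0.0016.

Φ = 0.0016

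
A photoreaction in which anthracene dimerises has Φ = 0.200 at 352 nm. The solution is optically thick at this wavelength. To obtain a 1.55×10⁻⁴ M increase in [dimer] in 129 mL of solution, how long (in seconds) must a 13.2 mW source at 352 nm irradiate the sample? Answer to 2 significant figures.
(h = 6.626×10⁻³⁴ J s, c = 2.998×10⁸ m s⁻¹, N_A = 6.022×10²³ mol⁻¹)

Product: (1.55×10⁻⁴ M)(0.129 L) = 2.000×10⁻⁵ mol.
Photons that must be absorbed: 2.000×10⁻⁵ / 0.200 = 1.000×10⁻⁴ mol.
Photon energy: hc/λ = 5.643×10⁻¹⁹ J; per mole, 3.398×10⁵ J mol⁻¹.
Energy required: 1.000×10⁻⁴ × 3.398×10⁵ = 33.98 J.
Time: 33.98 J / 0.0132 W = 2600 s.

t ≈ 2600 s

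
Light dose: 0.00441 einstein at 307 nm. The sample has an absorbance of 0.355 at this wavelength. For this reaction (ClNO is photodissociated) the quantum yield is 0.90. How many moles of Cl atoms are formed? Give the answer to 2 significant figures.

Fraction absorbed: 1 − 10^(−0.355) = 0.5584.
Photons absorbed: 0.5584 × 0.00441 = 0.002463 mol.
Product: Φ × n_abs = 0.90 × 0.002463 = 0.002217 mol.

0.0022 mol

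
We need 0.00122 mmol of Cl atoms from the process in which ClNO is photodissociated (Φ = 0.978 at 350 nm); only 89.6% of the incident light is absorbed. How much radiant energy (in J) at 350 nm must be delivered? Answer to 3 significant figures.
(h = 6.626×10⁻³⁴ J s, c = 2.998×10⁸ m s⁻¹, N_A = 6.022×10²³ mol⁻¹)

Product: 0.00122 mmol = 1.22×10⁻⁶ mol.
Photons that must be absorbed: 1.22×10⁻⁶ / 0.978 = 1.247×10⁻⁶ mol.
Incident photons needed: 1.247×10⁻⁶ / 0.896 = 1.392×10⁻⁶ mol.
Photon energy: hc/λ = 5.676×10⁻¹⁹ J; per mole, 3.418×10⁵ J mol⁻¹.
Energy required: 1.392×10⁻⁶ × 3.418×10⁵ = 0.476 J.

0.476 J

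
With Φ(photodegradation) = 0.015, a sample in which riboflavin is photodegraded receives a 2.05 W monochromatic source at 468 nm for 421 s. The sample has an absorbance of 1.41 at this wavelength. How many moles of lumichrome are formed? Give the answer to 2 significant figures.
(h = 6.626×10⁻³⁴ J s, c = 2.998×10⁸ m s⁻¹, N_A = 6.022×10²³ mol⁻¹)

Photon energy at 468 nm: hc/λ = (6.626×10⁻³⁴)(2.998×10⁸)/(468×10⁻⁹) = 4.245×10⁻¹⁹ J.
Energy delivered: (2.05 W)(421 s) = 863.1 J.
Photons incident: 863.1 / 4.245×10⁻¹⁹ = 2.033×10²¹, i.e. 2.033×10²¹/6.022×10²³ = 0.003376 mol.
Fraction absorbed: 1 − 10^(−1.41) = 0.9611.
Photons absorbed: 0.9611 × 0.003376 = 0.003245 mol.
Product: Φ × n_abs = 0.015 × 0.003245 = 4.868×10⁻⁵ mol.

4.9×10⁻⁵ mol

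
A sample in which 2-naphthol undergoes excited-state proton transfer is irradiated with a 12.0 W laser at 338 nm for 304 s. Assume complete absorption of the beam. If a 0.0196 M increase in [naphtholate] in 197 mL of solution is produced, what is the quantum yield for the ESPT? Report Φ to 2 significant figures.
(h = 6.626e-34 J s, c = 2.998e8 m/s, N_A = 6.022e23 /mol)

Product: (0.0196 M)(0.197 L) = 0.003861 mol.
Photon energy at 338 nm: hc/λ = (6.626e-34)(2.998e8)/(338e-9) = 5.877e-19 J.
Energy delivered: (12.0 W)(304 s) = 3648 J.
Photons incident: 3648 / 5.877e-19 = 6.207e21, i.e. 6.207e21/6.022e23 = 0.01031 mol.
Φ = 0.003861 mol / 0.01031 mol photons = 0.37.

Φ = 0.37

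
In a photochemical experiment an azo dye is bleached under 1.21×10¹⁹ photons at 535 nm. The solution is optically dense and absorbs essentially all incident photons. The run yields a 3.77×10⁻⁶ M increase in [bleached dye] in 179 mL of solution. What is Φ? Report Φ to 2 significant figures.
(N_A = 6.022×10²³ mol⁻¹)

Product: (3.77×10⁻⁶ M)(0.179 L) = 6.748×10⁻⁷ mol.
Moles of photons: 1.21×10¹⁹ / 6.022×10²³ = 2.009×10⁻⁵ mol.
Φ = 6.748×10⁻⁷ mol / 2.009×10⁻⁵ mol photons = 0.034.

Φ = 0.034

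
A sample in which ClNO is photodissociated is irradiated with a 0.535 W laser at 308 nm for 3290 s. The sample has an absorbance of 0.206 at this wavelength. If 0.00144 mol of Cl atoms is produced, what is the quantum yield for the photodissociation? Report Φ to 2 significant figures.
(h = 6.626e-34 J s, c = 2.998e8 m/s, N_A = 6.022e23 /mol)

Φ = 0.84

Photon energy at 308 nm: hc/λ = (6.626e-34)(2.998e8)/(308e-9) = 6.450e-19 J.
Energy delivered: (0.535 W)(3290 s) = 1760 J.
Photons incident: 1760 / 6.450e-19 = 2.729e21, i.e. 2.729e21/6.022e23 = 0.004532 mol.
Fraction absorbed: 1 − 10^(−0.206) = 0.3777.
Photons absorbed: 0.3777 × 0.004532 = 0.001712 mol.
Φ = 0.00144 mol / 0.001712 mol photons = 0.84.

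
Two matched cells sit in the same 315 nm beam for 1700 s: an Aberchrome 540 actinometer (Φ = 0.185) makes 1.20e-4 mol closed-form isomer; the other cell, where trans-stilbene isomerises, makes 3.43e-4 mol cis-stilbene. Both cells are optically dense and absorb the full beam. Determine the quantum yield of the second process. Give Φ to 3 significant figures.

Φ = 0.529

Photons absorbed by the actinometer: 1.20e-4 / 0.185 = 6.486e-4 mol.
Φ(unknown) = 3.43e-4 / 6.486e-4 = 0.529.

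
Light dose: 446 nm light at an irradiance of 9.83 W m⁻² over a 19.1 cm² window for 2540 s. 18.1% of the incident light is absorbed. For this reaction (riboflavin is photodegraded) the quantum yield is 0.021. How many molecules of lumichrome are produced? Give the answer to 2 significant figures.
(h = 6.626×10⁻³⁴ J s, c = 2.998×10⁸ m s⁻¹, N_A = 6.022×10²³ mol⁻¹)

Photon energy at 446 nm: hc/λ = (6.626×10⁻³⁴)(2.998×10⁸)/(446×10⁻⁹) = 4.454×10⁻¹⁹ J.
Energy delivered: (9.83 W m⁻²)(19.1×10⁻⁴ m²)(2540 s) = 47.69 J.
Photons incident: 47.69 / 4.454×10⁻¹⁹ = 1.071×10²⁰, i.e. 1.071×10²⁰/6.022×10²³ = 1.778×10⁻⁴ mol.
Photons absorbed: 0.181 × 1.778×10⁻⁴ = 3.218×10⁻⁵ mol.
Product: Φ × n_abs = 0.021 × 3.218×10⁻⁵ = 6.758×10⁻⁷ mol.
As a count: 6.758×10⁻⁷ × 6.022×10²³ = 4.1×10¹⁷.

4.1×10¹⁷ molecules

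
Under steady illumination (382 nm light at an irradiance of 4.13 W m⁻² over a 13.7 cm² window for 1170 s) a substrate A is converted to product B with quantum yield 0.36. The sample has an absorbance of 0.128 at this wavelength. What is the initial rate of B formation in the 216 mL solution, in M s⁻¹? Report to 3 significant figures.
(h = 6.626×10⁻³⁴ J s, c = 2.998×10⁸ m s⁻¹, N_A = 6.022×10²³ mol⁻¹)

7.69×10⁻⁹ M s⁻¹

Photon energy at 382 nm: hc/λ = (6.626×10⁻³⁴)(2.998×10⁸)/(382×10⁻⁹) = 5.200×10⁻¹⁹ J.
Energy delivered: (4.13 W m⁻²)(13.7×10⁻⁴ m²)(1170 s) = 6.620 J.
Photons incident: 6.620 / 5.200×10⁻¹⁹ = 1.273×10¹⁹, i.e. 1.273×10¹⁹/6.022×10²³ = 2.114×10⁻⁵ mol.
Fraction absorbed: 1 − 10^(−0.128) = 0.2553.
Photons absorbed: 0.2553 × 2.114×10⁻⁵ = 5.397×10⁻⁶ mol.
Product formed: 0.36 × 5.397×10⁻⁶ = 1.943×10⁻⁶ mol.
Rate: 1.943×10⁻⁶ mol / (1170 s × 0.216 L) = 7.69×10⁻⁹ M s⁻¹.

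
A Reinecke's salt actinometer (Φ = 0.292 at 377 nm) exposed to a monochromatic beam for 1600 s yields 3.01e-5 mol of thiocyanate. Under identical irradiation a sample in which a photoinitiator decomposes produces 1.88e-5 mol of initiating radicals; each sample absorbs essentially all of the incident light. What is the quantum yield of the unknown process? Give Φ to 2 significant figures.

Φ = 0.18

Photons absorbed by the actinometer: 3.01e-5 / 0.292 = 1.031e-4 mol.
Φ(unknown) = 1.88e-5 / 1.031e-4 = 0.18.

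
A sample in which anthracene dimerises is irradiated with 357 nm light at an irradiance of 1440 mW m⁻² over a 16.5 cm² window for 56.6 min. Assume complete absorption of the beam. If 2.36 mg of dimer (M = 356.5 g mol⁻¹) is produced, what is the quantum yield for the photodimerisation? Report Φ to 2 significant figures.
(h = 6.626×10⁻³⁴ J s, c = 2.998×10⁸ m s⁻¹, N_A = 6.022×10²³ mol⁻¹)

Φ = 0.27

Product: 2.36 mg / 356.5 g mol⁻¹ = 6.620×10⁻⁶ mol.
Photon energy at 357 nm: hc/λ = (6.626×10⁻³⁴)(2.998×10⁸)/(357×10⁻⁹) = 5.564×10⁻¹⁹ J.
Energy delivered: (1440 mW m⁻²)(16.5×10⁻⁴ m²)(3396 s) = 8.069 J.
Photons incident: 8.069 / 5.564×10⁻¹⁹ = 1.450×10¹⁹, i.e. 1.450×10¹⁹/6.022×10²³ = 2.408×10⁻⁵ mol.
Φ = 6.620×10⁻⁶ mol / 2.408×10⁻⁵ mol photons = 0.27.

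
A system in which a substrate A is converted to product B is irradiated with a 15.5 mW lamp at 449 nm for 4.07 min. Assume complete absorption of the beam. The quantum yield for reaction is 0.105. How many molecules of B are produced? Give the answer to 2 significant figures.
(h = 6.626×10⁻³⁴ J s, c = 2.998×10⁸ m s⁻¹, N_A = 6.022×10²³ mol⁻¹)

9.0×10¹⁷ molecules

Photon energy at 449 nm: hc/λ = (6.626×10⁻³⁴)(2.998×10⁸)/(449×10⁻⁹) = 4.424×10⁻¹⁹ J.
Energy delivered: (15.5 mW)(244.2 s) = 3.785 J.
Photons incident: 3.785 / 4.424×10⁻¹⁹ = 8.556×10¹⁸, i.e. 8.556×10¹⁸/6.022×10²³ = 1.421×10⁻⁵ mol.
Product: Φ × n_abs = 0.105 × 1.421×10⁻⁵ = 1.492×10⁻⁶ mol.
As a count: 1.492×10⁻⁶ × 6.022×10²³ = 9.0×10¹⁷.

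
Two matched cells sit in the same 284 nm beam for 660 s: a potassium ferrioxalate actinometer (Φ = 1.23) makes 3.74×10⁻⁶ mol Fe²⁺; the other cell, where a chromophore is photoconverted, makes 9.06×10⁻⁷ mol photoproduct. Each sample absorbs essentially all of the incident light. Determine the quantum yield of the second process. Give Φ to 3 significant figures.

Photons absorbed by the actinometer: 3.74×10⁻⁶ / 1.23 = 3.041×10⁻⁶ mol.
Φ(unknown) = 9.06×10⁻⁷ / 3.041×10⁻⁶ = 0.298.

Φ = 0.298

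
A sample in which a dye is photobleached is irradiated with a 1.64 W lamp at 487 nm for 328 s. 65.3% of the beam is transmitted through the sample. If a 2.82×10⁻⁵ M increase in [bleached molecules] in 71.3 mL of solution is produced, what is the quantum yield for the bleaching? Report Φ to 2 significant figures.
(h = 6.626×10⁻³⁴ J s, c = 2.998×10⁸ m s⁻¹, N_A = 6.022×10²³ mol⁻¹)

Φ = 0.0026

Product: (2.82×10⁻⁵ M)(0.0713 L) = 2.011×10⁻⁶ mol.
Photon energy at 487 nm: hc/λ = (6.626×10⁻³⁴)(2.998×10⁸)/(487×10⁻⁹) = 4.079×10⁻¹⁹ J.
Energy delivered: (1.64 W)(328 s) = 537.9 J.
Photons incident: 537.9 / 4.079×10⁻¹⁹ = 1.319×10²¹, i.e. 1.319×10²¹/6.022×10²³ = 0.002190 mol.
Fraction absorbed: 1 − 65.3/100 = 0.3470.
Photons absorbed: 0.3470 × 0.002190 = 7.599×10⁻⁴ mol.
Φ = 2.011×10⁻⁶ mol / 7.599×10⁻⁴ mol photons = 0.0026.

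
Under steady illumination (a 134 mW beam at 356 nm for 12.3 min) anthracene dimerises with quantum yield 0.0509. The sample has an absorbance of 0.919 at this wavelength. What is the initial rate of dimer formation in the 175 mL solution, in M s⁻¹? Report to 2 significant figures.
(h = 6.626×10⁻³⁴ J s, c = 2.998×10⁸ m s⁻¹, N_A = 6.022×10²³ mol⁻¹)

1.0×10⁻⁷ M s⁻¹

Photon energy at 356 nm: hc/λ = (6.626×10⁻³⁴)(2.998×10⁸)/(356×10⁻⁹) = 5.580×10⁻¹⁹ J.
Energy delivered: (134 mW)(738 s) = 98.89 J.
Photons incident: 98.89 / 5.580×10⁻¹⁹ = 1.772×10²⁰, i.e. 1.772×10²⁰/6.022×10²³ = 2.943×10⁻⁴ mol.
Fraction absorbed: 1 − 10^(−0.919) = 0.8795.
Photons absorbed: 0.8795 × 2.943×10⁻⁴ = 2.588×10⁻⁴ mol.
Product formed: 0.0509 × 2.588×10⁻⁴ = 1.317×10⁻⁵ mol.
Rate: 1.317×10⁻⁵ mol / (738 s × 0.175 L) = 1.0×10⁻⁷ M s⁻¹.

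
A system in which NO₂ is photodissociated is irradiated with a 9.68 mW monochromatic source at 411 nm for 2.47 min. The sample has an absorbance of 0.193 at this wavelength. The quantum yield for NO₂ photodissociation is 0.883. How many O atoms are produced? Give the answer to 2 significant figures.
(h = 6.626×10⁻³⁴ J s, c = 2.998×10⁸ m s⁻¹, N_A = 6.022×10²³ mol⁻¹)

9.4×10¹⁷ atoms

Photon energy at 411 nm: hc/λ = (6.626×10⁻³⁴)(2.998×10⁸)/(411×10⁻⁹) = 4.833×10⁻¹⁹ J.
Energy delivered: (9.68 mW)(148.2 s) = 1.435 J.
Photons incident: 1.435 / 4.833×10⁻¹⁹ = 2.969×10¹⁸, i.e. 2.969×10¹⁸/6.022×10²³ = 4.930×10⁻⁶ mol.
Fraction absorbed: 1 − 10^(−0.193) = 0.3588.
Photons absorbed: 0.3588 × 4.930×10⁻⁶ = 1.769×10⁻⁶ mol.
Product: Φ × n_abs = 0.883 × 1.769×10⁻⁶ = 1.562×10⁻⁶ mol.
As a count: 1.562×10⁻⁶ × 6.022×10²³ = 9.4×10¹⁷.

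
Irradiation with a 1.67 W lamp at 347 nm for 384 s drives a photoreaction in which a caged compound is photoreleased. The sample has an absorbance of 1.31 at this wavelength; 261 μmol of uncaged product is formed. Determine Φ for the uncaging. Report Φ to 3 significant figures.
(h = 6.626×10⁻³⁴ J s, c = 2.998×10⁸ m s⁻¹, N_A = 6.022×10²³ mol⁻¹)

Φ = 0.148

Product: 261 μmol = 2.61×10⁻⁴ mol.
Photon energy at 347 nm: hc/λ = (6.626×10⁻³⁴)(2.998×10⁸)/(347×10⁻⁹) = 5.725×10⁻¹⁹ J.
Energy delivered: (1.67 W)(384 s) = 641.3 J.
Photons incident: 641.3 / 5.725×10⁻¹⁹ = 1.120×10²¹, i.e. 1.120×10²¹/6.022×10²³ = 0.001860 mol.
Fraction absorbed: 1 − 10^(−1.31) = 0.9510.
Photons absorbed: 0.9510 × 0.001860 = 0.001769 mol.
Φ = 2.61×10⁻⁴ mol / 0.001769 mol photons = 0.148.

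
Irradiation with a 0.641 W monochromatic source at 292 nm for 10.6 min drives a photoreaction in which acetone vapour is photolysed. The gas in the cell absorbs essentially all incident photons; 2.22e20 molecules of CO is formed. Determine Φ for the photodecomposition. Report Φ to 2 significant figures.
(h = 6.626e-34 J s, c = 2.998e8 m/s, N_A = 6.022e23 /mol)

Product: 2.22e20 / 6.022e23 = 3.686e-4 mol.
Photon energy at 292 nm: hc/λ = (6.626e-34)(2.998e8)/(292e-9) = 6.803e-19 J.
Energy delivered: (0.641 W)(636 s) = 407.7 J.
Photons incident: 407.7 / 6.803e-19 = 5.993e20, i.e. 5.993e20/6.022e23 = 9.952e-4 mol.
Φ = 3.686e-4 mol / 9.952e-4 mol photons = 0.37.

Φ = 0.37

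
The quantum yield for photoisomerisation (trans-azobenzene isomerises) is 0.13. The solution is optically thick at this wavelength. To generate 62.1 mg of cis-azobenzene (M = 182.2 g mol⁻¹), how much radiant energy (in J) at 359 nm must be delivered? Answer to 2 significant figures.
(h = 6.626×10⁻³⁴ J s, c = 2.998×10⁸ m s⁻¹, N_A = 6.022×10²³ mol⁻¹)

Product: 62.1 mg / 182.2 g mol⁻¹ = 3.408×10⁻⁴ mol.
Photons that must be absorbed: 3.408×10⁻⁴ / 0.13 = 0.002622 mol.
Photon energy: hc/λ = 5.533×10⁻¹⁹ J; per mole, 3.332×10⁵ J mol⁻¹.
Energy required: 0.002622 × 3.332×10⁵ = 870 J.

870 J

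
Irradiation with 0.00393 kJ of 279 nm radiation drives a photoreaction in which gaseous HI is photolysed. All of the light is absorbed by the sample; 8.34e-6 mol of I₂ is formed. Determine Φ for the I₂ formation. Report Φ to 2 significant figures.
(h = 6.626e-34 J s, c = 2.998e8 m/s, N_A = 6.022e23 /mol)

Φ = 0.91

Photon energy at 279 nm: hc/λ = (6.626e-34)(2.998e8)/(279e-9) = 7.120e-19 J.
Incident energy: 0.00393 kJ = 3.93 J.
Photons incident: 3.93 / 7.120e-19 = 5.520e18, i.e. 5.520e18/6.022e23 = 9.166e-6 mol.
Φ = 8.34e-6 mol / 9.166e-6 mol photons = 0.91.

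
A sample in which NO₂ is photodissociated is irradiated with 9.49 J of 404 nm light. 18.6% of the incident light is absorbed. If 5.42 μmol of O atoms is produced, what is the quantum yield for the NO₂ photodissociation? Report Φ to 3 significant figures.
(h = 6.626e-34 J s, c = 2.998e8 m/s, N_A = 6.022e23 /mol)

Φ = 0.909

Product: 5.42 μmol = 5.42e-6 mol.
Photon energy at 404 nm: hc/λ = (6.626e-34)(2.998e8)/(404e-9) = 4.917e-19 J.
Photons incident: 9.49 / 4.917e-19 = 1.930e19, i.e. 1.930e19/6.022e23 = 3.205e-5 mol.
Photons absorbed: 0.186 × 3.205e-5 = 5.961e-6 mol.
Φ = 5.42e-6 mol / 5.961e-6 mol photons = 0.909.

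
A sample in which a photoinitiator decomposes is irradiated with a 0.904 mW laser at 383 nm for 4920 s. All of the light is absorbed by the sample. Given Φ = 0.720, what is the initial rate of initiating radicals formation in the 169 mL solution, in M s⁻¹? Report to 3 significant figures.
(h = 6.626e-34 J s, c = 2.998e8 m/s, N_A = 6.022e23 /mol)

1.23e-8 M s⁻¹

Photon energy at 383 nm: hc/λ = (6.626e-34)(2.998e8)/(383e-9) = 5.187e-19 J.
Energy delivered: (0.904 mW)(4920 s) = 4.448 J.
Photons incident: 4.448 / 5.187e-19 = 8.575e18, i.e. 8.575e18/6.022e23 = 1.424e-5 mol.
Product formed: 0.720 × 1.424e-5 = 1.025e-5 mol.
Rate: 1.025e-5 mol / (4920 s × 0.169 L) = 1.23e-8 M s⁻¹.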